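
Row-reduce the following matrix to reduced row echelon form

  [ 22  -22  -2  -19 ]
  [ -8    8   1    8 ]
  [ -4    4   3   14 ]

[[1, -1, 0, -1/2], [0, 0, 1, 4], [0, 0, 0, 0]]

Multiply ρ1 by 1/22.
  [  1  -1  -1/11  -19/22 ]
  [ -8   8      1       8 ]
  [ -4   4      3      14 ]
Add 8 times ρ1 to ρ2.
  [  1  -1  -1/11  -19/22 ]
  [  0   0   3/11   12/11 ]
  [ -4   4      3      14 ]
Add 4 times ρ1 to ρ3.
  [ 1  -1  -1/11  -19/22 ]
  [ 0   0   3/11   12/11 ]
  [ 0   0  29/11  116/11 ]
Multiply ρ2 by 11/3.
  [ 1  -1  -1/11  -19/22 ]
  [ 0   0      1       4 ]
  [ 0   0  29/11  116/11 ]
Subtract 29/11 times ρ2 from ρ3.
  [ 1  -1  -1/11  -19/22 ]
  [ 0   0      1       4 ]
  [ 0   0      0       0 ]
Add 1/11 times ρ2 to ρ1.
  [ 1  -1  0  -1/2 ]
  [ 0   0  1     4 ]
  [ 0   0  0     0 ]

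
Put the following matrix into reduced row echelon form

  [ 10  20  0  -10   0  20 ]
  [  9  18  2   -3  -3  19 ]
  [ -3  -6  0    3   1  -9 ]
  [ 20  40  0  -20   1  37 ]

[[1, 2, 0, -1, 0, 2], [0, 0, 1, 3, 0, -4], [0, 0, 0, 0, 1, -3], [0, 0, 0, 0, 0, 0]]

r1 → 1/10·r1
  [  1   2  0   -1   0   2 ]
  [  9  18  2   -3  -3  19 ]
  [ -3  -6  0    3   1  -9 ]
  [ 20  40  0  -20   1  37 ]
r2 → r2 − 9·r1
  [  1   2  0   -1   0   2 ]
  [  0   0  2    6  -3   1 ]
  [ -3  -6  0    3   1  -9 ]
  [ 20  40  0  -20   1  37 ]
r3 → r3 + 3·r1
  [  1   2  0   -1   0   2 ]
  [  0   0  2    6  -3   1 ]
  [  0   0  0    0   1  -3 ]
  [ 20  40  0  -20   1  37 ]
r4 → r4 − 20·r1
  [ 1  2  0  -1   0   2 ]
  [ 0  0  2   6  -3   1 ]
  [ 0  0  0   0   1  -3 ]
  [ 0  0  0   0   1  -3 ]
r2 → 1/2·r2
  [ 1  2  0  -1     0    2 ]
  [ 0  0  1   3  -3/2  1/2 ]
  [ 0  0  0   0     1   -3 ]
  [ 0  0  0   0     1   -3 ]
r4 → r4 − r3
  [ 1  2  0  -1     0    2 ]
  [ 0  0  1   3  -3/2  1/2 ]
  [ 0  0  0   0     1   -3 ]
  [ 0  0  0   0     0    0 ]
r2 → r2 + 3/2·r3
  [ 1  2  0  -1  0   2 ]
  [ 0  0  1   3  0  -4 ]
  [ 0  0  0   0  1  -3 ]
  [ 0  0  0   0  0   0 ]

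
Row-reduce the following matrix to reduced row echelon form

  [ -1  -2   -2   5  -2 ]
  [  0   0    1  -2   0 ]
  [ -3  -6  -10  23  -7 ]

[[1, 2, 0, -1, 0], [0, 0, 1, -2, 0], [0, 0, 0, 0, 1]]

r1 → -1·r1
  [  1   2    2  -5   2 ]
  [  0   0    1  -2   0 ]
  [ -3  -6  -10  23  -7 ]
r3 → r3 + 3·r1
  [ 1  2   2  -5   2 ]
  [ 0  0   1  -2   0 ]
  [ 0  0  -4   8  -1 ]
r3 → r3 + 4·r2
  [ 1  2  2  -5   2 ]
  [ 0  0  1  -2   0 ]
  [ 0  0  0   0  -1 ]
r3 → -1·r3
  [ 1  2  2  -5  2 ]
  [ 0  0  1  -2  0 ]
  [ 0  0  0   0  1 ]
r1 → r1 − 2·r3
  [ 1  2  2  -5  0 ]
  [ 0  0  1  -2  0 ]
  [ 0  0  0   0  1 ]
r1 → r1 − 2·r2
  [ 1  2  0  -1  0 ]
  [ 0  0  1  -2  0 ]
  [ 0  0  0   0  1 ]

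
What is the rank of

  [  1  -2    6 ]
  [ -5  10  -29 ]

rank = 2

ρ2 := ρ2 + 5·ρ1
  [ 1  -2  6 ]
  [ 0   0  1 ]
ρ1 := ρ1 − 6·ρ2
  [ 1  -2  0 ]
  [ 0   0  1 ]
The reduced form has 2 nonzero rows.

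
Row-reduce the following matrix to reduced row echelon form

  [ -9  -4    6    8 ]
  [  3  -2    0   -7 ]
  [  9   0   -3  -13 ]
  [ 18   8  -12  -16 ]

Multiply R1 by -1/9.
Subtract 3 times R1 from R2.
Subtract 9 times R1 from R3.
Subtract 18 times R1 from R4.
Multiply R2 by -3/10.
Add 4 times R2 to R3.
Multiply R3 by 5/3.
Add 3/5 times R3 to R2.
Add 2/3 times R3 to R1.
Subtract 4/9 times R2 from R1.

[[1, 0, 0, -4/3], [0, 1, 0, 3/2], [0, 0, 1, 1/3], [0, 0, 0, 0]]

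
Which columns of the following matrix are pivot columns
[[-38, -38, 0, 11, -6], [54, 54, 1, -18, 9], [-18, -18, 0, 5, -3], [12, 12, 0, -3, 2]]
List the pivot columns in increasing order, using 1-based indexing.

1, 3, 4, 5

Multiply ρ1 by -1/38.
  [   1    1  0  -11/38  3/19 ]
  [  54   54  1     -18     9 ]
  [ -18  -18  0       5    -3 ]
  [  12   12  0      -3     2 ]
Subtract 54 times ρ1 from ρ2.
  [   1    1  0  -11/38  3/19 ]
  [   0    0  1  -45/19  9/19 ]
  [ -18  -18  0       5    -3 ]
  [  12   12  0      -3     2 ]
Add 18 times ρ1 to ρ3.
  [  1   1  0  -11/38   3/19 ]
  [  0   0  1  -45/19   9/19 ]
  [  0   0  0   -4/19  -3/19 ]
  [ 12  12  0      -3      2 ]
Subtract 12 times ρ1 from ρ4.
  [ 1  1  0  -11/38   3/19 ]
  [ 0  0  1  -45/19   9/19 ]
  [ 0  0  0   -4/19  -3/19 ]
  [ 0  0  0    9/19   2/19 ]
Multiply ρ3 by -19/4.
  [ 1  1  0  -11/38  3/19 ]
  [ 0  0  1  -45/19  9/19 ]
  [ 0  0  0       1   3/4 ]
  [ 0  0  0    9/19  2/19 ]
Subtract 9/19 times ρ3 from ρ4.
  [ 1  1  0  -11/38  3/19 ]
  [ 0  0  1  -45/19  9/19 ]
  [ 0  0  0       1   3/4 ]
  [ 0  0  0       0  -1/4 ]
Multiply ρ4 by -4.
  [ 1  1  0  -11/38  3/19 ]
  [ 0  0  1  -45/19  9/19 ]
  [ 0  0  0       1   3/4 ]
  [ 0  0  0       0     1 ]
Subtract 3/4 times ρ4 from ρ3.
  [ 1  1  0  -11/38  3/19 ]
  [ 0  0  1  -45/19  9/19 ]
  [ 0  0  0       1     0 ]
  [ 0  0  0       0     1 ]
Subtract 9/19 times ρ4 from ρ2.
  [ 1  1  0  -11/38  3/19 ]
  [ 0  0  1  -45/19     0 ]
  [ 0  0  0       1     0 ]
  [ 0  0  0       0     1 ]
Subtract 3/19 times ρ4 from ρ1.
  [ 1  1  0  -11/38  0 ]
  [ 0  0  1  -45/19  0 ]
  [ 0  0  0       1  0 ]
  [ 0  0  0       0  1 ]
Add 45/19 times ρ3 to ρ2.
  [ 1  1  0  -11/38  0 ]
  [ 0  0  1       0  0 ]
  [ 0  0  0       1  0 ]
  [ 0  0  0       0  1 ]
Add 11/38 times ρ3 to ρ1.
  [ 1  1  0  0  0 ]
  [ 0  0  1  0  0 ]
  [ 0  0  0  1  0 ]
  [ 0  0  0  0  1 ]
Pivot columns are the columns containing a leading 1.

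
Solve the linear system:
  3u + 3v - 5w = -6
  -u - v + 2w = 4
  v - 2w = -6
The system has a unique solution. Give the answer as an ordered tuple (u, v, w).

(2, 6, 6)

Form the augmented matrix and row-reduce:
  [  3   3  -5  |  -6 ]
  [ -1  -1   2  |   4 ]
  [  0   1  -2  |  -6 ]
r1 := 1/3·r1
  [  1   1  -5/3  |  -2 ]
  [ -1  -1     2  |   4 ]
  [  0   1    -2  |  -6 ]
r2 := r2 + r1
  [ 1  1  -5/3  |  -2 ]
  [ 0  0   1/3  |   2 ]
  [ 0  1    -2  |  -6 ]
r2 <=> r3
  [ 1  1  -5/3  |  -2 ]
  [ 0  1    -2  |  -6 ]
  [ 0  0   1/3  |   2 ]
r3 := 3·r3
  [ 1  1  -5/3  |  -2 ]
  [ 0  1    -2  |  -6 ]
  [ 0  0     1  |   6 ]
r2 := r2 + 2·r3
  [ 1  1  -5/3  |  -2 ]
  [ 0  1     0  |   6 ]
  [ 0  0     1  |   6 ]
r1 := r1 + 5/3·r3
  [ 1  1  0  |  8 ]
  [ 0  1  0  |  6 ]
  [ 0  0  1  |  6 ]
r1 := r1 − r2
  [ 1  0  0  |  2 ]
  [ 0  1  0  |  6 ]
  [ 0  0  1  |  6 ]
Reading off the last column: u = 2, v = 6, w = 6.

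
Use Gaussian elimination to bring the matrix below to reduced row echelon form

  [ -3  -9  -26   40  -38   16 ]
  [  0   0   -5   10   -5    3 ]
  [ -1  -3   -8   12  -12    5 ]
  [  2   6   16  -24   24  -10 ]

[[1, 3, 0, 4, 4, 0], [0, 0, 1, -2, 1, 0], [0, 0, 0, 0, 0, 1], [0, 0, 0, 0, 0, 0]]

ρ1 -> -1/3·ρ1
  [  1   3  26/3  -40/3  38/3  -16/3 ]
  [  0   0    -5     10    -5      3 ]
  [ -1  -3    -8     12   -12      5 ]
  [  2   6    16    -24    24    -10 ]
ρ3 -> ρ3 + ρ1
  [ 1  3  26/3  -40/3  38/3  -16/3 ]
  [ 0  0    -5     10    -5      3 ]
  [ 0  0   2/3   -4/3   2/3   -1/3 ]
  [ 2  6    16    -24    24    -10 ]
ρ4 -> ρ4 − 2·ρ1
  [ 1  3  26/3  -40/3  38/3  -16/3 ]
  [ 0  0    -5     10    -5      3 ]
  [ 0  0   2/3   -4/3   2/3   -1/3 ]
  [ 0  0  -4/3    8/3  -4/3    2/3 ]
ρ2 -> -1/5·ρ2
  [ 1  3  26/3  -40/3  38/3  -16/3 ]
  [ 0  0     1     -2     1   -3/5 ]
  [ 0  0   2/3   -4/3   2/3   -1/3 ]
  [ 0  0  -4/3    8/3  -4/3    2/3 ]
ρ3 -> ρ3 − 2/3·ρ2
  [ 1  3  26/3  -40/3  38/3  -16/3 ]
  [ 0  0     1     -2     1   -3/5 ]
  [ 0  0     0      0     0   1/15 ]
  [ 0  0  -4/3    8/3  -4/3    2/3 ]
ρ4 -> ρ4 + 4/3·ρ2
  [ 1  3  26/3  -40/3  38/3  -16/3 ]
  [ 0  0     1     -2     1   -3/5 ]
  [ 0  0     0      0     0   1/15 ]
  [ 0  0     0      0     0  -2/15 ]
ρ3 -> 15·ρ3
  [ 1  3  26/3  -40/3  38/3  -16/3 ]
  [ 0  0     1     -2     1   -3/5 ]
  [ 0  0     0      0     0      1 ]
  [ 0  0     0      0     0  -2/15 ]
ρ4 -> ρ4 + 2/15·ρ3
  [ 1  3  26/3  -40/3  38/3  -16/3 ]
  [ 0  0     1     -2     1   -3/5 ]
  [ 0  0     0      0     0      1 ]
  [ 0  0     0      0     0      0 ]
ρ2 -> ρ2 + 3/5·ρ3
  [ 1  3  26/3  -40/3  38/3  -16/3 ]
  [ 0  0     1     -2     1      0 ]
  [ 0  0     0      0     0      1 ]
  [ 0  0     0      0     0      0 ]
ρ1 -> ρ1 + 16/3·ρ3
  [ 1  3  26/3  -40/3  38/3  0 ]
  [ 0  0     1     -2     1  0 ]
  [ 0  0     0      0     0  1 ]
  [ 0  0     0      0     0  0 ]
ρ1 -> ρ1 − 26/3·ρ2
  [ 1  3  0   4  4  0 ]
  [ 0  0  1  -2  1  0 ]
  [ 0  0  0   0  0  1 ]
  [ 0  0  0   0  0  0 ]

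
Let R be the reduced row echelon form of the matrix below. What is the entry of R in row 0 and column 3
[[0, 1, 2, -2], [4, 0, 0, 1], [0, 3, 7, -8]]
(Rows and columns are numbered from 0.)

r1 <=> r2
r1 -> 1/4·r1
r3 -> r3 − 3·r2
r2 -> r2 − 2·r3

1/4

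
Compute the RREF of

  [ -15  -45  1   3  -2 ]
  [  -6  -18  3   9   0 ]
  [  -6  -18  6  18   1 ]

[[1, 3, 0, 0, 0], [0, 0, 1, 3, 0], [0, 0, 0, 0, 1]]

Multiply R1 by -1/15.
  [  1    3  -1/15  -1/5  2/15 ]
  [ -6  -18      3     9     0 ]
  [ -6  -18      6    18     1 ]
Add 6 times R1 to R2.
  [  1    3  -1/15  -1/5  2/15 ]
  [  0    0   13/5  39/5   4/5 ]
  [ -6  -18      6    18     1 ]
Add 6 times R1 to R3.
  [ 1  3  -1/15  -1/5  2/15 ]
  [ 0  0   13/5  39/5   4/5 ]
  [ 0  0   28/5  84/5   9/5 ]
Multiply R2 by 5/13.
  [ 1  3  -1/15  -1/5  2/15 ]
  [ 0  0      1     3  4/13 ]
  [ 0  0   28/5  84/5   9/5 ]
Subtract 28/5 times R2 from R3.
  [ 1  3  -1/15  -1/5  2/15 ]
  [ 0  0      1     3  4/13 ]
  [ 0  0      0     0  1/13 ]
Multiply R3 by 13.
  [ 1  3  -1/15  -1/5  2/15 ]
  [ 0  0      1     3  4/13 ]
  [ 0  0      0     0     1 ]
Subtract 4/13 times R3 from R2.
  [ 1  3  -1/15  -1/5  2/15 ]
  [ 0  0      1     3     0 ]
  [ 0  0      0     0     1 ]
Subtract 2/15 times R3 from R1.
  [ 1  3  -1/15  -1/5  0 ]
  [ 0  0      1     3  0 ]
  [ 0  0      0     0  1 ]
Add 1/15 times R2 to R1.
  [ 1  3  0  0  0 ]
  [ 0  0  1  3  0 ]
  [ 0  0  0  0  1 ]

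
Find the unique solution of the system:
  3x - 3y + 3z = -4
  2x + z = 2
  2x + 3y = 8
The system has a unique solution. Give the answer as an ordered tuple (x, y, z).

(2, 4/3, -2)

Form the augmented matrix and row-reduce:
  [ 3  -3  3  |  -4 ]
  [ 2   0  1  |   2 ]
  [ 2   3  0  |   8 ]
ρ1 -> 1/3·ρ1
  [ 1  -1  1  |  -4/3 ]
  [ 2   0  1  |     2 ]
  [ 2   3  0  |     8 ]
ρ2 -> ρ2 − 2·ρ1
  [ 1  -1   1  |  -4/3 ]
  [ 0   2  -1  |  14/3 ]
  [ 2   3   0  |     8 ]
ρ3 -> ρ3 − 2·ρ1
  [ 1  -1   1  |  -4/3 ]
  [ 0   2  -1  |  14/3 ]
  [ 0   5  -2  |  32/3 ]
ρ2 -> 1/2·ρ2
  [ 1  -1     1  |  -4/3 ]
  [ 0   1  -1/2  |   7/3 ]
  [ 0   5    -2  |  32/3 ]
ρ3 -> ρ3 − 5·ρ2
  [ 1  -1     1  |  -4/3 ]
  [ 0   1  -1/2  |   7/3 ]
  [ 0   0   1/2  |    -1 ]
ρ3 -> 2·ρ3
  [ 1  -1     1  |  -4/3 ]
  [ 0   1  -1/2  |   7/3 ]
  [ 0   0     1  |    -2 ]
ρ2 -> ρ2 + 1/2·ρ3
  [ 1  -1  1  |  -4/3 ]
  [ 0   1  0  |   4/3 ]
  [ 0   0  1  |    -2 ]
ρ1 -> ρ1 − ρ3
  [ 1  -1  0  |  2/3 ]
  [ 0   1  0  |  4/3 ]
  [ 0   0  1  |   -2 ]
ρ1 -> ρ1 + ρ2
  [ 1  0  0  |    2 ]
  [ 0  1  0  |  4/3 ]
  [ 0  0  1  |   -2 ]
Reading off the last column: x = 2, y = 4/3, z = -2.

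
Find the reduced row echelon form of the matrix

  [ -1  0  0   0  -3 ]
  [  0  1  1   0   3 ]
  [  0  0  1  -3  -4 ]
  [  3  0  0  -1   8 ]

[[1, 0, 0, 0, 3], [0, 1, 0, 0, 4], [0, 0, 1, 0, -1], [0, 0, 0, 1, 1]]

Multiply R1 by -1.
  [ 1  0  0   0   3 ]
  [ 0  1  1   0   3 ]
  [ 0  0  1  -3  -4 ]
  [ 3  0  0  -1   8 ]
Subtract 3 times R1 from R4.
  [ 1  0  0   0   3 ]
  [ 0  1  1   0   3 ]
  [ 0  0  1  -3  -4 ]
  [ 0  0  0  -1  -1 ]
Multiply R4 by -1.
  [ 1  0  0   0   3 ]
  [ 0  1  1   0   3 ]
  [ 0  0  1  -3  -4 ]
  [ 0  0  0   1   1 ]
Add 3 times R4 to R3.
  [ 1  0  0  0   3 ]
  [ 0  1  1  0   3 ]
  [ 0  0  1  0  -1 ]
  [ 0  0  0  1   1 ]
Subtract R3 from R2.
  [ 1  0  0  0   3 ]
  [ 0  1  0  0   4 ]
  [ 0  0  1  0  -1 ]
  [ 0  0  0  1   1 ]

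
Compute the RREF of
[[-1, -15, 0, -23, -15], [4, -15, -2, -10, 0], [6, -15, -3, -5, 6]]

r1 -> -1·r1
  [ 1   15   0   23  15 ]
  [ 4  -15  -2  -10   0 ]
  [ 6  -15  -3   -5   6 ]
r2 -> r2 − 4·r1
  [ 1   15   0    23   15 ]
  [ 0  -75  -2  -102  -60 ]
  [ 6  -15  -3    -5    6 ]
r3 -> r3 − 6·r1
  [ 1    15   0    23   15 ]
  [ 0   -75  -2  -102  -60 ]
  [ 0  -105  -3  -143  -84 ]
r2 -> -1/75·r2
  [ 1    15     0     23   15 ]
  [ 0     1  2/75  34/25  4/5 ]
  [ 0  -105    -3   -143  -84 ]
r3 -> r3 + 105·r2
  [ 1  15     0     23   15 ]
  [ 0   1  2/75  34/25  4/5 ]
  [ 0   0  -1/5   -1/5    0 ]
r3 -> -5·r3
  [ 1  15     0     23   15 ]
  [ 0   1  2/75  34/25  4/5 ]
  [ 0   0     1      1    0 ]
r2 -> r2 − 2/75·r3
  [ 1  15  0   23   15 ]
  [ 0   1  0  4/3  4/5 ]
  [ 0   0  1    1    0 ]
r1 -> r1 − 15·r2
  [ 1  0  0    3    3 ]
  [ 0  1  0  4/3  4/5 ]
  [ 0  0  1    1    0 ]

[[1, 0, 0, 3, 3], [0, 1, 0, 4/3, 4/5], [0, 0, 1, 1, 0]]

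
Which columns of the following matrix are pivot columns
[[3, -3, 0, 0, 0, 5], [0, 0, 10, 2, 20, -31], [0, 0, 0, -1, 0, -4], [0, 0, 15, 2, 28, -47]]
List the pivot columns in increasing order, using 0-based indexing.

0, 2, 3, 4

R1 := 1/3·R1
  [ 1  -1   0   0   0  5/3 ]
  [ 0   0  10   2  20  -31 ]
  [ 0   0   0  -1   0   -4 ]
  [ 0   0  15   2  28  -47 ]
R2 := 1/10·R2
  [ 1  -1   0    0   0     5/3 ]
  [ 0   0   1  1/5   2  -31/10 ]
  [ 0   0   0   -1   0      -4 ]
  [ 0   0  15    2  28     -47 ]
R4 := R4 − 15·R2
  [ 1  -1  0    0   0     5/3 ]
  [ 0   0  1  1/5   2  -31/10 ]
  [ 0   0  0   -1   0      -4 ]
  [ 0   0  0   -1  -2    -1/2 ]
R3 := -1·R3
  [ 1  -1  0    0   0     5/3 ]
  [ 0   0  1  1/5   2  -31/10 ]
  [ 0   0  0    1   0       4 ]
  [ 0   0  0   -1  -2    -1/2 ]
R4 := R4 + R3
  [ 1  -1  0    0   0     5/3 ]
  [ 0   0  1  1/5   2  -31/10 ]
  [ 0   0  0    1   0       4 ]
  [ 0   0  0    0  -2     7/2 ]
R4 := -1/2·R4
  [ 1  -1  0    0  0     5/3 ]
  [ 0   0  1  1/5  2  -31/10 ]
  [ 0   0  0    1  0       4 ]
  [ 0   0  0    0  1    -7/4 ]
R2 := R2 − 2·R4
  [ 1  -1  0    0  0   5/3 ]
  [ 0   0  1  1/5  0   2/5 ]
  [ 0   0  0    1  0     4 ]
  [ 0   0  0    0  1  -7/4 ]
R2 := R2 − 1/5·R3
  [ 1  -1  0  0  0   5/3 ]
  [ 0   0  1  0  0  -2/5 ]
  [ 0   0  0  1  0     4 ]
  [ 0   0  0  0  1  -7/4 ]
Pivot columns are the columns containing a leading 1.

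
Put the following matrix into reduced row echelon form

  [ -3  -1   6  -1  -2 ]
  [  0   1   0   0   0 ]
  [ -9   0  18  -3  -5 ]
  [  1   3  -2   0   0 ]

R1 -> -1/3·R1
  [  1  1/3  -2  1/3  2/3 ]
  [  0    1   0    0    0 ]
  [ -9    0  18   -3   -5 ]
  [  1    3  -2    0    0 ]
R3 -> R3 + 9·R1
  [ 1  1/3  -2  1/3  2/3 ]
  [ 0    1   0    0    0 ]
  [ 0    3   0    0    1 ]
  [ 1    3  -2    0    0 ]
R4 -> R4 − R1
  [ 1  1/3  -2   1/3   2/3 ]
  [ 0    1   0     0     0 ]
  [ 0    3   0     0     1 ]
  [ 0  8/3   0  -1/3  -2/3 ]
R3 -> R3 − 3·R2
  [ 1  1/3  -2   1/3   2/3 ]
  [ 0    1   0     0     0 ]
  [ 0    0   0     0     1 ]
  [ 0  8/3   0  -1/3  -2/3 ]
R4 -> R4 − 8/3·R2
  [ 1  1/3  -2   1/3   2/3 ]
  [ 0    1   0     0     0 ]
  [ 0    0   0     0     1 ]
  [ 0    0   0  -1/3  -2/3 ]
R3 <-> R4
  [ 1  1/3  -2   1/3   2/3 ]
  [ 0    1   0     0     0 ]
  [ 0    0   0  -1/3  -2/3 ]
  [ 0    0   0     0     1 ]
R3 -> -3·R3
  [ 1  1/3  -2  1/3  2/3 ]
  [ 0    1   0    0    0 ]
  [ 0    0   0    1    2 ]
  [ 0    0   0    0    1 ]
R3 -> R3 − 2·R4
  [ 1  1/3  -2  1/3  2/3 ]
  [ 0    1   0    0    0 ]
  [ 0    0   0    1    0 ]
  [ 0    0   0    0    1 ]
R1 -> R1 − 2/3·R4
  [ 1  1/3  -2  1/3  0 ]
  [ 0    1   0    0  0 ]
  [ 0    0   0    1  0 ]
  [ 0    0   0    0  1 ]
R1 -> R1 − 1/3·R3
  [ 1  1/3  -2  0  0 ]
  [ 0    1   0  0  0 ]
  [ 0    0   0  1  0 ]
  [ 0    0   0  0  1 ]
R1 -> R1 − 1/3·R2
  [ 1  0  -2  0  0 ]
  [ 0  1   0  0  0 ]
  [ 0  0   0  1  0 ]
  [ 0  0   0  0  1 ]

[[1, 0, -2, 0, 0], [0, 1, 0, 0, 0], [0, 0, 0, 1, 0], [0, 0, 0, 0, 1]]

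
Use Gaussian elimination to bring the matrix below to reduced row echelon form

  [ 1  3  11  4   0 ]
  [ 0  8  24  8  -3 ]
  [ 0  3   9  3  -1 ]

[[1, 0, 2, 1, 0], [0, 1, 3, 1, 0], [0, 0, 0, 0, 1]]

ρ2 := 1/8·ρ2
  [ 1  3  11  4     0 ]
  [ 0  1   3  1  -3/8 ]
  [ 0  3   9  3    -1 ]
ρ3 := ρ3 − 3·ρ2
  [ 1  3  11  4     0 ]
  [ 0  1   3  1  -3/8 ]
  [ 0  0   0  0   1/8 ]
ρ3 := 8·ρ3
  [ 1  3  11  4     0 ]
  [ 0  1   3  1  -3/8 ]
  [ 0  0   0  0     1 ]
ρ2 := ρ2 + 3/8·ρ3
  [ 1  3  11  4  0 ]
  [ 0  1   3  1  0 ]
  [ 0  0   0  0  1 ]
ρ1 := ρ1 − 3·ρ2
  [ 1  0  2  1  0 ]
  [ 0  1  3  1  0 ]
  [ 0  0  0  0  1 ]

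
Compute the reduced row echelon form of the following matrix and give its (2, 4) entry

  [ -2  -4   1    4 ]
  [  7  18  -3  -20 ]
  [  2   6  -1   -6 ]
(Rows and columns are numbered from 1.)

R1 → -1/2·R1
  [ 1   2  -1/2   -2 ]
  [ 7  18    -3  -20 ]
  [ 2   6    -1   -6 ]
R2 → R2 − 7·R1
  [ 1  2  -1/2  -2 ]
  [ 0  4   1/2  -6 ]
  [ 2  6    -1  -6 ]
R3 → R3 − 2·R1
  [ 1  2  -1/2  -2 ]
  [ 0  4   1/2  -6 ]
  [ 0  2     0  -2 ]
R2 → 1/4·R2
  [ 1  2  -1/2    -2 ]
  [ 0  1   1/8  -3/2 ]
  [ 0  2     0    -2 ]
R3 → R3 − 2·R2
  [ 1  2  -1/2    -2 ]
  [ 0  1   1/8  -3/2 ]
  [ 0  0  -1/4     1 ]
R3 → -4·R3
  [ 1  2  -1/2    -2 ]
  [ 0  1   1/8  -3/2 ]
  [ 0  0     1    -4 ]
R2 → R2 − 1/8·R3
  [ 1  2  -1/2  -2 ]
  [ 0  1     0  -1 ]
  [ 0  0     1  -4 ]
R1 → R1 + 1/2·R3
  [ 1  2  0  -4 ]
  [ 0  1  0  -1 ]
  [ 0  0  1  -4 ]
R1 → R1 − 2·R2
  [ 1  0  0  -2 ]
  [ 0  1  0  -1 ]
  [ 0  0  1  -4 ]

-1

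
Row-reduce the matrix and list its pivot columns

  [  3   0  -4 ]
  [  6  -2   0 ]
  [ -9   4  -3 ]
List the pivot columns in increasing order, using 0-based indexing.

Multiply r1 by 1/3.
  [  1   0  -4/3 ]
  [  6  -2     0 ]
  [ -9   4    -3 ]
Subtract 6 times r1 from r2.
  [  1   0  -4/3 ]
  [  0  -2     8 ]
  [ -9   4    -3 ]
Add 9 times r1 to r3.
  [ 1   0  -4/3 ]
  [ 0  -2     8 ]
  [ 0   4   -15 ]
Multiply r2 by -1/2.
  [ 1  0  -4/3 ]
  [ 0  1    -4 ]
  [ 0  4   -15 ]
Subtract 4 times r2 from r3.
  [ 1  0  -4/3 ]
  [ 0  1    -4 ]
  [ 0  0     1 ]
Add 4 times r3 to r2.
  [ 1  0  -4/3 ]
  [ 0  1     0 ]
  [ 0  0     1 ]
Add 4/3 times r3 to r1.
  [ 1  0  0 ]
  [ 0  1  0 ]
  [ 0  0  1 ]
Pivot columns are the columns containing a leading 1.

0, 1, 2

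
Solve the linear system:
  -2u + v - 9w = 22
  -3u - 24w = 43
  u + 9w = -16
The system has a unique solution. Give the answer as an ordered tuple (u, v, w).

(-1, 5, -5/3)

Form the augmented matrix and row-reduce:
  [ -2  1   -9  |   22 ]
  [ -3  0  -24  |   43 ]
  [  1  0    9  |  -16 ]
Multiply r1 by -1/2.
  [  1  -1/2  9/2  |  -11 ]
  [ -3     0  -24  |   43 ]
  [  1     0    9  |  -16 ]
Add 3 times r1 to r2.
  [ 1  -1/2    9/2  |  -11 ]
  [ 0  -3/2  -21/2  |   10 ]
  [ 1     0      9  |  -16 ]
Subtract r1 from r3.
  [ 1  -1/2    9/2  |  -11 ]
  [ 0  -3/2  -21/2  |   10 ]
  [ 0   1/2    9/2  |   -5 ]
Multiply r2 by -2/3.
  [ 1  -1/2  9/2  |    -11 ]
  [ 0     1    7  |  -20/3 ]
  [ 0   1/2  9/2  |     -5 ]
Subtract 1/2 times r2 from r3.
  [ 1  -1/2  9/2  |    -11 ]
  [ 0     1    7  |  -20/3 ]
  [ 0     0    1  |   -5/3 ]
Subtract 7 times r3 from r2.
  [ 1  -1/2  9/2  |   -11 ]
  [ 0     1    0  |     5 ]
  [ 0     0    1  |  -5/3 ]
Subtract 9/2 times r3 from r1.
  [ 1  -1/2  0  |  -7/2 ]
  [ 0     1  0  |     5 ]
  [ 0     0  1  |  -5/3 ]
Add 1/2 times r2 to r1.
  [ 1  0  0  |    -1 ]
  [ 0  1  0  |     5 ]
  [ 0  0  1  |  -5/3 ]
Reading off the last column: u = -1, v = 5, w = -5/3.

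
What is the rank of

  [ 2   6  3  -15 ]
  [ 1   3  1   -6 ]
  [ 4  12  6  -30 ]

Multiply ρ1 by 1/2.
Subtract ρ1 from ρ2.
Subtract 4 times ρ1 from ρ3.
Multiply ρ2 by -2.
Subtract 3/2 times ρ2 from ρ1.
The reduced form has 2 nonzero rows.

rank = 2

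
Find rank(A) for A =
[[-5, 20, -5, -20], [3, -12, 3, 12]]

rank = 1

R1 := -1/5·R1
  [ 1   -4  1   4 ]
  [ 3  -12  3  12 ]
R2 := R2 − 3·R1
  [ 1  -4  1  4 ]
  [ 0   0  0  0 ]
The reduced form has 1 nonzero row.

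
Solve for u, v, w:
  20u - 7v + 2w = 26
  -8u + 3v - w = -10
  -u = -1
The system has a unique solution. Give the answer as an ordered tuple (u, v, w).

(1, -2, -4)

Form the augmented matrix and row-reduce:
  [ 20  -7   2  |   26 ]
  [ -8   3  -1  |  -10 ]
  [ -1   0   0  |   -1 ]
R1 -> 1/20·R1
R2 -> R2 + 8·R1
R3 -> R3 + R1
R2 -> 5·R2
R3 -> R3 + 7/20·R2
R3 -> -4·R3
R2 -> R2 + R3
R1 -> R1 − 1/10·R3
R1 -> R1 + 7/20·R2
Reading off the last column: u = 1, v = -2, w = -4.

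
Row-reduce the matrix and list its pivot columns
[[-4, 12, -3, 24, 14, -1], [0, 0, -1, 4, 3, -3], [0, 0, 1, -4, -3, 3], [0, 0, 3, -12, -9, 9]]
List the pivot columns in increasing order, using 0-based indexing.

0, 2

Multiply ρ1 by -1/4.
  [ 1  -3  3/4   -6  -7/2  1/4 ]
  [ 0   0   -1    4     3   -3 ]
  [ 0   0    1   -4    -3    3 ]
  [ 0   0    3  -12    -9    9 ]
Multiply ρ2 by -1.
  [ 1  -3  3/4   -6  -7/2  1/4 ]
  [ 0   0    1   -4    -3    3 ]
  [ 0   0    1   -4    -3    3 ]
  [ 0   0    3  -12    -9    9 ]
Subtract ρ2 from ρ3.
  [ 1  -3  3/4   -6  -7/2  1/4 ]
  [ 0   0    1   -4    -3    3 ]
  [ 0   0    0    0     0    0 ]
  [ 0   0    3  -12    -9    9 ]
Subtract 3 times ρ2 from ρ4.
  [ 1  -3  3/4  -6  -7/2  1/4 ]
  [ 0   0    1  -4    -3    3 ]
  [ 0   0    0   0     0    0 ]
  [ 0   0    0   0     0    0 ]
Subtract 3/4 times ρ2 from ρ1.
  [ 1  -3  0  -3  -5/4  -2 ]
  [ 0   0  1  -4    -3   3 ]
  [ 0   0  0   0     0   0 ]
  [ 0   0  0   0     0   0 ]
Pivot columns are the columns containing a leading 1.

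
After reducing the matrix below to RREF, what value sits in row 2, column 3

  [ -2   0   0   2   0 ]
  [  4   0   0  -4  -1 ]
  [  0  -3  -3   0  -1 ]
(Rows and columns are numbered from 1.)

ρ1 → -1/2·ρ1
  [ 1   0   0  -1   0 ]
  [ 4   0   0  -4  -1 ]
  [ 0  -3  -3   0  -1 ]
ρ2 → ρ2 − 4·ρ1
  [ 1   0   0  -1   0 ]
  [ 0   0   0   0  -1 ]
  [ 0  -3  -3   0  -1 ]
ρ2 <-> ρ3
  [ 1   0   0  -1   0 ]
  [ 0  -3  -3   0  -1 ]
  [ 0   0   0   0  -1 ]
ρ2 → -1/3·ρ2
  [ 1  0  0  -1    0 ]
  [ 0  1  1   0  1/3 ]
  [ 0  0  0   0   -1 ]
ρ3 → -1·ρ3
  [ 1  0  0  -1    0 ]
  [ 0  1  1   0  1/3 ]
  [ 0  0  0   0    1 ]
ρ2 → ρ2 − 1/3·ρ3
  [ 1  0  0  -1  0 ]
  [ 0  1  1   0  0 ]
  [ 0  0  0   0  1 ]

1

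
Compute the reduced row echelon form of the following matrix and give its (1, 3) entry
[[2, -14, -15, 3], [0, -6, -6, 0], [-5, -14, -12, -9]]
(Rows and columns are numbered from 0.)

-3

r1 ← 1/2·r1
  [  1   -7  -15/2  3/2 ]
  [  0   -6     -6    0 ]
  [ -5  -14    -12   -9 ]
r3 ← r3 + 5·r1
  [ 1   -7  -15/2   3/2 ]
  [ 0   -6     -6     0 ]
  [ 0  -49  -99/2  -3/2 ]
r2 ← -1/6·r2
  [ 1   -7  -15/2   3/2 ]
  [ 0    1      1     0 ]
  [ 0  -49  -99/2  -3/2 ]
r3 ← r3 + 49·r2
  [ 1  -7  -15/2   3/2 ]
  [ 0   1      1     0 ]
  [ 0   0   -1/2  -3/2 ]
r3 ← -2·r3
  [ 1  -7  -15/2  3/2 ]
  [ 0   1      1    0 ]
  [ 0   0      1    3 ]
r2 ← r2 − r3
  [ 1  -7  -15/2  3/2 ]
  [ 0   1      0   -3 ]
  [ 0   0      1    3 ]
r1 ← r1 + 15/2·r3
  [ 1  -7  0  24 ]
  [ 0   1  0  -3 ]
  [ 0   0  1   3 ]
r1 ← r1 + 7·r2
  [ 1  0  0   3 ]
  [ 0  1  0  -3 ]
  [ 0  0  1   3 ]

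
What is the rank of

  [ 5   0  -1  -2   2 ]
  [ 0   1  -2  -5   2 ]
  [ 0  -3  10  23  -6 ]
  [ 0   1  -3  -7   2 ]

rank = 3

ρ1 -> 1/5·ρ1
  [ 1   0  -1/5  -2/5  2/5 ]
  [ 0   1    -2    -5    2 ]
  [ 0  -3    10    23   -6 ]
  [ 0   1    -3    -7    2 ]
ρ3 -> ρ3 + 3·ρ2
  [ 1  0  -1/5  -2/5  2/5 ]
  [ 0  1    -2    -5    2 ]
  [ 0  0     4     8    0 ]
  [ 0  1    -3    -7    2 ]
ρ4 -> ρ4 − ρ2
  [ 1  0  -1/5  -2/5  2/5 ]
  [ 0  1    -2    -5    2 ]
  [ 0  0     4     8    0 ]
  [ 0  0    -1    -2    0 ]
ρ3 -> 1/4·ρ3
  [ 1  0  -1/5  -2/5  2/5 ]
  [ 0  1    -2    -5    2 ]
  [ 0  0     1     2    0 ]
  [ 0  0    -1    -2    0 ]
ρ4 -> ρ4 + ρ3
  [ 1  0  -1/5  -2/5  2/5 ]
  [ 0  1    -2    -5    2 ]
  [ 0  0     1     2    0 ]
  [ 0  0     0     0    0 ]
ρ2 -> ρ2 + 2·ρ3
  [ 1  0  -1/5  -2/5  2/5 ]
  [ 0  1     0    -1    2 ]
  [ 0  0     1     2    0 ]
  [ 0  0     0     0    0 ]
ρ1 -> ρ1 + 1/5·ρ3
  [ 1  0  0   0  2/5 ]
  [ 0  1  0  -1    2 ]
  [ 0  0  1   2    0 ]
  [ 0  0  0   0    0 ]
The reduced form has 3 nonzero rows.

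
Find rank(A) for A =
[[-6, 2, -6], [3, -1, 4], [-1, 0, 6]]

rank = 3

ρ1 ← -1/6·ρ1
ρ2 ← ρ2 − 3·ρ1
ρ3 ← ρ3 + ρ1
ρ2 <-> ρ3
ρ2 ← -3·ρ2
ρ2 ← ρ2 + 21·ρ3
ρ1 ← ρ1 − ρ3
ρ1 ← ρ1 + 1/3·ρ2
The reduced form has 3 nonzero rows.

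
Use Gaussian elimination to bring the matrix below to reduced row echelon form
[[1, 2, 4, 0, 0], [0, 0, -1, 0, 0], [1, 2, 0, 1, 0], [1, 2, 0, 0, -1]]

[[1, 2, 0, 0, 0], [0, 0, 1, 0, 0], [0, 0, 0, 1, 0], [0, 0, 0, 0, 1]]

Subtract R1 from R3.
  [ 1  2   4  0   0 ]
  [ 0  0  -1  0   0 ]
  [ 0  0  -4  1   0 ]
  [ 1  2   0  0  -1 ]
Subtract R1 from R4.
  [ 1  2   4  0   0 ]
  [ 0  0  -1  0   0 ]
  [ 0  0  -4  1   0 ]
  [ 0  0  -4  0  -1 ]
Multiply R2 by -1.
  [ 1  2   4  0   0 ]
  [ 0  0   1  0   0 ]
  [ 0  0  -4  1   0 ]
  [ 0  0  -4  0  -1 ]
Add 4 times R2 to R3.
  [ 1  2   4  0   0 ]
  [ 0  0   1  0   0 ]
  [ 0  0   0  1   0 ]
  [ 0  0  -4  0  -1 ]
Add 4 times R2 to R4.
  [ 1  2  4  0   0 ]
  [ 0  0  1  0   0 ]
  [ 0  0  0  1   0 ]
  [ 0  0  0  0  -1 ]
Multiply R4 by -1.
  [ 1  2  4  0  0 ]
  [ 0  0  1  0  0 ]
  [ 0  0  0  1  0 ]
  [ 0  0  0  0  1 ]
Subtract 4 times R2 from R1.
  [ 1  2  0  0  0 ]
  [ 0  0  1  0  0 ]
  [ 0  0  0  1  0 ]
  [ 0  0  0  0  1 ]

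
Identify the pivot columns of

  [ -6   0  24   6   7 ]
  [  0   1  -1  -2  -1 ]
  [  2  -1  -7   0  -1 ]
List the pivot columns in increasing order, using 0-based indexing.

0, 1, 4

ρ1 -> -1/6·ρ1
  [ 1   0  -4  -1  -7/6 ]
  [ 0   1  -1  -2    -1 ]
  [ 2  -1  -7   0    -1 ]
ρ3 -> ρ3 − 2·ρ1
  [ 1   0  -4  -1  -7/6 ]
  [ 0   1  -1  -2    -1 ]
  [ 0  -1   1   2   4/3 ]
ρ3 -> ρ3 + ρ2
  [ 1  0  -4  -1  -7/6 ]
  [ 0  1  -1  -2    -1 ]
  [ 0  0   0   0   1/3 ]
ρ3 -> 3·ρ3
  [ 1  0  -4  -1  -7/6 ]
  [ 0  1  -1  -2    -1 ]
  [ 0  0   0   0     1 ]
ρ2 -> ρ2 + ρ3
  [ 1  0  -4  -1  -7/6 ]
  [ 0  1  -1  -2     0 ]
  [ 0  0   0   0     1 ]
ρ1 -> ρ1 + 7/6·ρ3
  [ 1  0  -4  -1  0 ]
  [ 0  1  -1  -2  0 ]
  [ 0  0   0   0  1 ]
Pivot columns are the columns containing a leading 1.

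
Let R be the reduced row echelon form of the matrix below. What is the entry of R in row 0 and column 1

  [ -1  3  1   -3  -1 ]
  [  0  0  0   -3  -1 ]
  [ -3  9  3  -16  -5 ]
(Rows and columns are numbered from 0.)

-3

R1 := -1·R1
  [  1  -3  -1    3   1 ]
  [  0   0   0   -3  -1 ]
  [ -3   9   3  -16  -5 ]
R3 := R3 + 3·R1
  [ 1  -3  -1   3   1 ]
  [ 0   0   0  -3  -1 ]
  [ 0   0   0  -7  -2 ]
R2 := -1/3·R2
  [ 1  -3  -1   3    1 ]
  [ 0   0   0   1  1/3 ]
  [ 0   0   0  -7   -2 ]
R3 := R3 + 7·R2
  [ 1  -3  -1  3    1 ]
  [ 0   0   0  1  1/3 ]
  [ 0   0   0  0  1/3 ]
R3 := 3·R3
  [ 1  -3  -1  3    1 ]
  [ 0   0   0  1  1/3 ]
  [ 0   0   0  0    1 ]
R2 := R2 − 1/3·R3
  [ 1  -3  -1  3  1 ]
  [ 0   0   0  1  0 ]
  [ 0   0   0  0  1 ]
R1 := R1 − R3
  [ 1  -3  -1  3  0 ]
  [ 0   0   0  1  0 ]
  [ 0   0   0  0  1 ]
R1 := R1 − 3·R2
  [ 1  -3  -1  0  0 ]
  [ 0   0   0  1  0 ]
  [ 0   0   0  0  1 ]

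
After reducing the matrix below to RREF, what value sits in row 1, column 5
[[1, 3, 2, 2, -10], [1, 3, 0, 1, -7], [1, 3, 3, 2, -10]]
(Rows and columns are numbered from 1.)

-4

R2 -> R2 − R1
R3 -> R3 − R1
R2 -> -1/2·R2
R3 -> R3 − R2
R3 -> -2·R3
R2 -> R2 − 1/2·R3
R1 -> R1 − 2·R3
R1 -> R1 − 2·R2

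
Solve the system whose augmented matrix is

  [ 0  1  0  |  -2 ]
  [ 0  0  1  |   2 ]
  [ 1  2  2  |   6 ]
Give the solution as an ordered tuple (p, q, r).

(6, -2, 2)

Swap r1 and r3.
  [ 1  2  2  |   6 ]
  [ 0  0  1  |   2 ]
  [ 0  1  0  |  -2 ]
Swap r2 and r3.
  [ 1  2  2  |   6 ]
  [ 0  1  0  |  -2 ]
  [ 0  0  1  |   2 ]
Subtract 2 times r3 from r1.
  [ 1  2  0  |   2 ]
  [ 0  1  0  |  -2 ]
  [ 0  0  1  |   2 ]
Subtract 2 times r2 from r1.
  [ 1  0  0  |   6 ]
  [ 0  1  0  |  -2 ]
  [ 0  0  1  |   2 ]
Reading off the last column: p = 6, q = -2, r = 2.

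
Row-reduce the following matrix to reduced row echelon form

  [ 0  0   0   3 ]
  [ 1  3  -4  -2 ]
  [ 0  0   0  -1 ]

R1 ↔ R2
  [ 1  3  -4  -2 ]
  [ 0  0   0   3 ]
  [ 0  0   0  -1 ]
R2 ← 1/3·R2
  [ 1  3  -4  -2 ]
  [ 0  0   0   1 ]
  [ 0  0   0  -1 ]
R3 ← R3 + R2
  [ 1  3  -4  -2 ]
  [ 0  0   0   1 ]
  [ 0  0   0   0 ]
R1 ← R1 + 2·R2
  [ 1  3  -4  0 ]
  [ 0  0   0  1 ]
  [ 0  0   0  0 ]

[[1, 3, -4, 0], [0, 0, 0, 1], [0, 0, 0, 0]]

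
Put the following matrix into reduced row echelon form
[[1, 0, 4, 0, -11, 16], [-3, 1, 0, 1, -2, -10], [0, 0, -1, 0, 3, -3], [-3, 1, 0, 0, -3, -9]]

[[1, 0, 0, 0, 1, 4], [0, 1, 0, 0, 0, 3], [0, 0, 1, 0, -3, 3], [0, 0, 0, 1, 1, -1]]

R2 → R2 + 3·R1
  [  1  0   4  0  -11  16 ]
  [  0  1  12  1  -35  38 ]
  [  0  0  -1  0    3  -3 ]
  [ -3  1   0  0   -3  -9 ]
R4 → R4 + 3·R1
  [ 1  0   4  0  -11  16 ]
  [ 0  1  12  1  -35  38 ]
  [ 0  0  -1  0    3  -3 ]
  [ 0  1  12  0  -36  39 ]
R4 → R4 − R2
  [ 1  0   4   0  -11  16 ]
  [ 0  1  12   1  -35  38 ]
  [ 0  0  -1   0    3  -3 ]
  [ 0  0   0  -1   -1   1 ]
R3 → -1·R3
  [ 1  0   4   0  -11  16 ]
  [ 0  1  12   1  -35  38 ]
  [ 0  0   1   0   -3   3 ]
  [ 0  0   0  -1   -1   1 ]
R4 → -1·R4
  [ 1  0   4  0  -11  16 ]
  [ 0  1  12  1  -35  38 ]
  [ 0  0   1  0   -3   3 ]
  [ 0  0   0  1    1  -1 ]
R2 → R2 − R4
  [ 1  0   4  0  -11  16 ]
  [ 0  1  12  0  -36  39 ]
  [ 0  0   1  0   -3   3 ]
  [ 0  0   0  1    1  -1 ]
R2 → R2 − 12·R3
  [ 1  0  4  0  -11  16 ]
  [ 0  1  0  0    0   3 ]
  [ 0  0  1  0   -3   3 ]
  [ 0  0  0  1    1  -1 ]
R1 → R1 − 4·R3
  [ 1  0  0  0   1   4 ]
  [ 0  1  0  0   0   3 ]
  [ 0  0  1  0  -3   3 ]
  [ 0  0  0  1   1  -1 ]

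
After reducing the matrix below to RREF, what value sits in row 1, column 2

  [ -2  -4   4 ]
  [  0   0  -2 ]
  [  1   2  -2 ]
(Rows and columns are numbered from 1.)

R1 -> -1/2·R1
  [ 1  2  -2 ]
  [ 0  0  -2 ]
  [ 1  2  -2 ]
R3 -> R3 − R1
  [ 1  2  -2 ]
  [ 0  0  -2 ]
  [ 0  0   0 ]
R2 -> -1/2·R2
  [ 1  2  -2 ]
  [ 0  0   1 ]
  [ 0  0   0 ]
R1 -> R1 + 2·R2
  [ 1  2  0 ]
  [ 0  0  1 ]
  [ 0  0  0 ]

2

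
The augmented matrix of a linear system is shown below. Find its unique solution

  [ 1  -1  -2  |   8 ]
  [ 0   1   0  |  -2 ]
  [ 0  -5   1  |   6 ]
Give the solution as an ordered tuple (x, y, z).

ρ3 → ρ3 + 5·ρ2
ρ1 → ρ1 + 2·ρ3
ρ1 → ρ1 + ρ2
Reading off the last column: x = -2, y = -2, z = -4.

(-2, -2, -4)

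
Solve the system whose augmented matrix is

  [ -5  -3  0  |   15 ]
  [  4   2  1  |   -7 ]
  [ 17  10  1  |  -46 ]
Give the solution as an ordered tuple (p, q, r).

Multiply R1 by -1/5.
  [  1  3/5  0  |   -3 ]
  [  4    2  1  |   -7 ]
  [ 17   10  1  |  -46 ]
Subtract 4 times R1 from R2.
  [  1   3/5  0  |   -3 ]
  [  0  -2/5  1  |    5 ]
  [ 17    10  1  |  -46 ]
Subtract 17 times R1 from R3.
  [ 1   3/5  0  |  -3 ]
  [ 0  -2/5  1  |   5 ]
  [ 0  -1/5  1  |   5 ]
Multiply R2 by -5/2.
  [ 1   3/5     0  |     -3 ]
  [ 0     1  -5/2  |  -25/2 ]
  [ 0  -1/5     1  |      5 ]
Add 1/5 times R2 to R3.
  [ 1  3/5     0  |     -3 ]
  [ 0    1  -5/2  |  -25/2 ]
  [ 0    0   1/2  |    5/2 ]
Multiply R3 by 2.
  [ 1  3/5     0  |     -3 ]
  [ 0    1  -5/2  |  -25/2 ]
  [ 0    0     1  |      5 ]
Add 5/2 times R3 to R2.
  [ 1  3/5  0  |  -3 ]
  [ 0    1  0  |   0 ]
  [ 0    0  1  |   5 ]
Subtract 3/5 times R2 from R1.
  [ 1  0  0  |  -3 ]
  [ 0  1  0  |   0 ]
  [ 0  0  1  |   5 ]
Reading off the last column: p = -3, q = 0, r = 5.

(-3, 0, 5)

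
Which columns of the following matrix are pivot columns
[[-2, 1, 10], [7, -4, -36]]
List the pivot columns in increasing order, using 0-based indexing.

0, 1

r1 ← -1/2·r1
  [ 1  -1/2   -5 ]
  [ 7    -4  -36 ]
r2 ← r2 − 7·r1
  [ 1  -1/2  -5 ]
  [ 0  -1/2  -1 ]
r2 ← -2·r2
  [ 1  -1/2  -5 ]
  [ 0     1   2 ]
r1 ← r1 + 1/2·r2
  [ 1  0  -4 ]
  [ 0  1   2 ]
Pivot columns are the columns containing a leading 1.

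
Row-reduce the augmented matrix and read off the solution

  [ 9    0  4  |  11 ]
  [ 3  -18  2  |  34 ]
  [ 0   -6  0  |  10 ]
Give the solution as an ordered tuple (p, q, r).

(1, -5/3, 1/2)

R1 -> 1/9·R1
  [ 1    0  4/9  |  11/9 ]
  [ 3  -18    2  |    34 ]
  [ 0   -6    0  |    10 ]
R2 -> R2 − 3·R1
  [ 1    0  4/9  |  11/9 ]
  [ 0  -18  2/3  |  91/3 ]
  [ 0   -6    0  |    10 ]
R2 -> -1/18·R2
  [ 1   0    4/9  |    11/9 ]
  [ 0   1  -1/27  |  -91/54 ]
  [ 0  -6      0  |      10 ]
R3 -> R3 + 6·R2
  [ 1  0    4/9  |    11/9 ]
  [ 0  1  -1/27  |  -91/54 ]
  [ 0  0   -2/9  |    -1/9 ]
R3 -> -9/2·R3
  [ 1  0    4/9  |    11/9 ]
  [ 0  1  -1/27  |  -91/54 ]
  [ 0  0      1  |     1/2 ]
R2 -> R2 + 1/27·R3
  [ 1  0  4/9  |  11/9 ]
  [ 0  1    0  |  -5/3 ]
  [ 0  0    1  |   1/2 ]
R1 -> R1 − 4/9·R3
  [ 1  0  0  |     1 ]
  [ 0  1  0  |  -5/3 ]
  [ 0  0  1  |   1/2 ]
Reading off the last column: p = 1, q = -5/3, r = 1/2.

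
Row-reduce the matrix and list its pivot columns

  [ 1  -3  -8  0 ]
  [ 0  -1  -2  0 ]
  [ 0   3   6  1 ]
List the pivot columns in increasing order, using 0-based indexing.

r2 := -1·r2
  [ 1  -3  -8  0 ]
  [ 0   1   2  0 ]
  [ 0   3   6  1 ]
r3 := r3 − 3·r2
  [ 1  -3  -8  0 ]
  [ 0   1   2  0 ]
  [ 0   0   0  1 ]
r1 := r1 + 3·r2
  [ 1  0  -2  0 ]
  [ 0  1   2  0 ]
  [ 0  0   0  1 ]
Pivot columns are the columns containing a leading 1.

0, 1, 3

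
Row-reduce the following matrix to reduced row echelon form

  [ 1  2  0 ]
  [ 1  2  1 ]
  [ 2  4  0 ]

R2 -> R2 − R1
  [ 1  2  0 ]
  [ 0  0  1 ]
  [ 2  4  0 ]
R3 -> R3 − 2·R1
  [ 1  2  0 ]
  [ 0  0  1 ]
  [ 0  0  0 ]

[[1, 2, 0], [0, 0, 1], [0, 0, 0]]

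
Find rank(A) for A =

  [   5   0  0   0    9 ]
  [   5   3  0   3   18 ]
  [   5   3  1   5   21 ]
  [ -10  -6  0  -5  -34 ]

rank = 4

r1 ← 1/5·r1
  [   1   0  0   0  9/5 ]
  [   5   3  0   3   18 ]
  [   5   3  1   5   21 ]
  [ -10  -6  0  -5  -34 ]
r2 ← r2 − 5·r1
  [   1   0  0   0  9/5 ]
  [   0   3  0   3    9 ]
  [   5   3  1   5   21 ]
  [ -10  -6  0  -5  -34 ]
r3 ← r3 − 5·r1
  [   1   0  0   0  9/5 ]
  [   0   3  0   3    9 ]
  [   0   3  1   5   12 ]
  [ -10  -6  0  -5  -34 ]
r4 ← r4 + 10·r1
  [ 1   0  0   0  9/5 ]
  [ 0   3  0   3    9 ]
  [ 0   3  1   5   12 ]
  [ 0  -6  0  -5  -16 ]
r2 ← 1/3·r2
  [ 1   0  0   0  9/5 ]
  [ 0   1  0   1    3 ]
  [ 0   3  1   5   12 ]
  [ 0  -6  0  -5  -16 ]
r3 ← r3 − 3·r2
  [ 1   0  0   0  9/5 ]
  [ 0   1  0   1    3 ]
  [ 0   0  1   2    3 ]
  [ 0  -6  0  -5  -16 ]
r4 ← r4 + 6·r2
  [ 1  0  0  0  9/5 ]
  [ 0  1  0  1    3 ]
  [ 0  0  1  2    3 ]
  [ 0  0  0  1    2 ]
r3 ← r3 − 2·r4
  [ 1  0  0  0  9/5 ]
  [ 0  1  0  1    3 ]
  [ 0  0  1  0   -1 ]
  [ 0  0  0  1    2 ]
r2 ← r2 − r4
  [ 1  0  0  0  9/5 ]
  [ 0  1  0  0    1 ]
  [ 0  0  1  0   -1 ]
  [ 0  0  0  1    2 ]
The reduced form has 4 nonzero rows.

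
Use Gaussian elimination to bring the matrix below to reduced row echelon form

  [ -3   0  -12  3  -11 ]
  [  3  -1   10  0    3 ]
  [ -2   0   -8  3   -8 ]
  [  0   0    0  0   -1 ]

R1 -> -1/3·R1
  [  1   0   4  -1  11/3 ]
  [  3  -1  10   0     3 ]
  [ -2   0  -8   3    -8 ]
  [  0   0   0   0    -1 ]
R2 -> R2 − 3·R1
  [  1   0   4  -1  11/3 ]
  [  0  -1  -2   3    -8 ]
  [ -2   0  -8   3    -8 ]
  [  0   0   0   0    -1 ]
R3 -> R3 + 2·R1
  [ 1   0   4  -1  11/3 ]
  [ 0  -1  -2   3    -8 ]
  [ 0   0   0   1  -2/3 ]
  [ 0   0   0   0    -1 ]
R2 -> -1·R2
  [ 1  0  4  -1  11/3 ]
  [ 0  1  2  -3     8 ]
  [ 0  0  0   1  -2/3 ]
  [ 0  0  0   0    -1 ]
R4 -> -1·R4
  [ 1  0  4  -1  11/3 ]
  [ 0  1  2  -3     8 ]
  [ 0  0  0   1  -2/3 ]
  [ 0  0  0   0     1 ]
R3 -> R3 + 2/3·R4
  [ 1  0  4  -1  11/3 ]
  [ 0  1  2  -3     8 ]
  [ 0  0  0   1     0 ]
  [ 0  0  0   0     1 ]
R2 -> R2 − 8·R4
  [ 1  0  4  -1  11/3 ]
  [ 0  1  2  -3     0 ]
  [ 0  0  0   1     0 ]
  [ 0  0  0   0     1 ]
R1 -> R1 − 11/3·R4
  [ 1  0  4  -1  0 ]
  [ 0  1  2  -3  0 ]
  [ 0  0  0   1  0 ]
  [ 0  0  0   0  1 ]
R2 -> R2 + 3·R3
  [ 1  0  4  -1  0 ]
  [ 0  1  2   0  0 ]
  [ 0  0  0   1  0 ]
  [ 0  0  0   0  1 ]
R1 -> R1 + R3
  [ 1  0  4  0  0 ]
  [ 0  1  2  0  0 ]
  [ 0  0  0  1  0 ]
  [ 0  0  0  0  1 ]

[[1, 0, 4, 0, 0], [0, 1, 2, 0, 0], [0, 0, 0, 1, 0], [0, 0, 0, 0, 1]]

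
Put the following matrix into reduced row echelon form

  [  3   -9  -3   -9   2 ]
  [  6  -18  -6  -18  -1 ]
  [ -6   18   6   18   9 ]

[[1, -3, -1, -3, 0], [0, 0, 0, 0, 1], [0, 0, 0, 0, 0]]

ρ1 -> 1/3·ρ1
ρ2 -> ρ2 − 6·ρ1
ρ3 -> ρ3 + 6·ρ1
ρ2 -> -1/5·ρ2
ρ3 -> ρ3 − 13·ρ2
ρ1 -> ρ1 − 2/3·ρ2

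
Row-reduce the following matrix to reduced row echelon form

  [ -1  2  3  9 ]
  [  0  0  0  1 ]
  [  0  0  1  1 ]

r1 ← -1·r1
  [ 1  -2  -3  -9 ]
  [ 0   0   0   1 ]
  [ 0   0   1   1 ]
r2 ↔ r3
  [ 1  -2  -3  -9 ]
  [ 0   0   1   1 ]
  [ 0   0   0   1 ]
r2 ← r2 − r3
  [ 1  -2  -3  -9 ]
  [ 0   0   1   0 ]
  [ 0   0   0   1 ]
r1 ← r1 + 9·r3
  [ 1  -2  -3  0 ]
  [ 0   0   1  0 ]
  [ 0   0   0  1 ]
r1 ← r1 + 3·r2
  [ 1  -2  0  0 ]
  [ 0   0  1  0 ]
  [ 0   0  0  1 ]

[[1, -2, 0, 0], [0, 0, 1, 0], [0, 0, 0, 1]]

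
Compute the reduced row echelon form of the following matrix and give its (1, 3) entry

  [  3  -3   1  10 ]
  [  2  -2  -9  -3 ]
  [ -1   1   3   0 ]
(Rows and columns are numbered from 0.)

Multiply R1 by 1/3.
  [  1  -1  1/3  10/3 ]
  [  2  -2   -9    -3 ]
  [ -1   1    3     0 ]
Subtract 2 times R1 from R2.
  [  1  -1    1/3   10/3 ]
  [  0   0  -29/3  -29/3 ]
  [ -1   1      3      0 ]
Add R1 to R3.
  [ 1  -1    1/3   10/3 ]
  [ 0   0  -29/3  -29/3 ]
  [ 0   0   10/3   10/3 ]
Multiply R2 by -3/29.
  [ 1  -1   1/3  10/3 ]
  [ 0   0     1     1 ]
  [ 0   0  10/3  10/3 ]
Subtract 10/3 times R2 from R3.
  [ 1  -1  1/3  10/3 ]
  [ 0   0    1     1 ]
  [ 0   0    0     0 ]
Subtract 1/3 times R2 from R1.
  [ 1  -1  0  3 ]
  [ 0   0  1  1 ]
  [ 0   0  0  0 ]

1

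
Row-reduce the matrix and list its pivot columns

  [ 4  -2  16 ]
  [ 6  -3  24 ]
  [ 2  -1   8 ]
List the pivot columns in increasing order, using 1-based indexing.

1

R1 := 1/4·R1
  [ 1  -1/2   4 ]
  [ 6    -3  24 ]
  [ 2    -1   8 ]
R2 := R2 − 6·R1
  [ 1  -1/2  4 ]
  [ 0     0  0 ]
  [ 2    -1  8 ]
R3 := R3 − 2·R1
  [ 1  -1/2  4 ]
  [ 0     0  0 ]
  [ 0     0  0 ]
Pivot columns are the columns containing a leading 1.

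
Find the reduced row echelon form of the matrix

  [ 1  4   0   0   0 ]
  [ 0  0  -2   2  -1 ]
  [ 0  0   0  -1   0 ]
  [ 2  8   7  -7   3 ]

R4 → R4 − 2·R1
  [ 1  4   0   0   0 ]
  [ 0  0  -2   2  -1 ]
  [ 0  0   0  -1   0 ]
  [ 0  0   7  -7   3 ]
R2 → -1/2·R2
  [ 1  4  0   0    0 ]
  [ 0  0  1  -1  1/2 ]
  [ 0  0  0  -1    0 ]
  [ 0  0  7  -7    3 ]
R4 → R4 − 7·R2
  [ 1  4  0   0     0 ]
  [ 0  0  1  -1   1/2 ]
  [ 0  0  0  -1     0 ]
  [ 0  0  0   0  -1/2 ]
R3 → -1·R3
  [ 1  4  0   0     0 ]
  [ 0  0  1  -1   1/2 ]
  [ 0  0  0   1     0 ]
  [ 0  0  0   0  -1/2 ]
R4 → -2·R4
  [ 1  4  0   0    0 ]
  [ 0  0  1  -1  1/2 ]
  [ 0  0  0   1    0 ]
  [ 0  0  0   0    1 ]
R2 → R2 − 1/2·R4
  [ 1  4  0   0  0 ]
  [ 0  0  1  -1  0 ]
  [ 0  0  0   1  0 ]
  [ 0  0  0   0  1 ]
R2 → R2 + R3
  [ 1  4  0  0  0 ]
  [ 0  0  1  0  0 ]
  [ 0  0  0  1  0 ]
  [ 0  0  0  0  1 ]

[[1, 4, 0, 0, 0], [0, 0, 1, 0, 0], [0, 0, 0, 1, 0], [0, 0, 0, 0, 1]]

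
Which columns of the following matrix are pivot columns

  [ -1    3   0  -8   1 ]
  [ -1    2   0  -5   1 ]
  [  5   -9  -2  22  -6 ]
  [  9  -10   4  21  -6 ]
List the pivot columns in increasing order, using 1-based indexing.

Multiply R1 by -1.
  [  1   -3   0   8  -1 ]
  [ -1    2   0  -5   1 ]
  [  5   -9  -2  22  -6 ]
  [  9  -10   4  21  -6 ]
Add R1 to R2.
  [ 1   -3   0   8  -1 ]
  [ 0   -1   0   3   0 ]
  [ 5   -9  -2  22  -6 ]
  [ 9  -10   4  21  -6 ]
Subtract 5 times R1 from R3.
  [ 1   -3   0    8  -1 ]
  [ 0   -1   0    3   0 ]
  [ 0    6  -2  -18  -1 ]
  [ 9  -10   4   21  -6 ]
Subtract 9 times R1 from R4.
  [ 1  -3   0    8  -1 ]
  [ 0  -1   0    3   0 ]
  [ 0   6  -2  -18  -1 ]
  [ 0  17   4  -51   3 ]
Multiply R2 by -1.
  [ 1  -3   0    8  -1 ]
  [ 0   1   0   -3   0 ]
  [ 0   6  -2  -18  -1 ]
  [ 0  17   4  -51   3 ]
Subtract 6 times R2 from R3.
  [ 1  -3   0    8  -1 ]
  [ 0   1   0   -3   0 ]
  [ 0   0  -2    0  -1 ]
  [ 0  17   4  -51   3 ]
Subtract 17 times R2 from R4.
  [ 1  -3   0   8  -1 ]
  [ 0   1   0  -3   0 ]
  [ 0   0  -2   0  -1 ]
  [ 0   0   4   0   3 ]
Multiply R3 by -1/2.
  [ 1  -3  0   8   -1 ]
  [ 0   1  0  -3    0 ]
  [ 0   0  1   0  1/2 ]
  [ 0   0  4   0    3 ]
Subtract 4 times R3 from R4.
  [ 1  -3  0   8   -1 ]
  [ 0   1  0  -3    0 ]
  [ 0   0  1   0  1/2 ]
  [ 0   0  0   0    1 ]
Subtract 1/2 times R4 from R3.
  [ 1  -3  0   8  -1 ]
  [ 0   1  0  -3   0 ]
  [ 0   0  1   0   0 ]
  [ 0   0  0   0   1 ]
Add R4 to R1.
  [ 1  -3  0   8  0 ]
  [ 0   1  0  -3  0 ]
  [ 0   0  1   0  0 ]
  [ 0   0  0   0  1 ]
Add 3 times R2 to R1.
  [ 1  0  0  -1  0 ]
  [ 0  1  0  -3  0 ]
  [ 0  0  1   0  0 ]
  [ 0  0  0   0  1 ]
Pivot columns are the columns containing a leading 1.

1, 2, 3, 5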